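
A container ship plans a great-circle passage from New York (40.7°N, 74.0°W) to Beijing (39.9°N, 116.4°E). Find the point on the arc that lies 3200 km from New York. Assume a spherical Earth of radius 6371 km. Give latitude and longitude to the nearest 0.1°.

≈ 68.9°N, 84.8°W

From cos δ = sin φ₁ sin φ₂ + cos φ₁ cos φ₂ cos Δλ, the central angle is δ ≈ 1.725 rad (98.8°). The total great-circle distance is δ·R ≈ 1.725 × 6371 ≈ 10991 km, so the target fraction is f = 3200/10991 ≈ 0.291.
Interpolate at f ≈ 0.291 with slerp weights a = sin((1−f)δ)/sin δ ≈ 0.951, b = sin(fδ)/sin δ ≈ 0.487.
p = a·p₁ + b·p₂ ≈ (0.033, -0.359, 0.933); φ = arcsin(p_z) ≈ 68.90°, λ = atan2(p_y, p_x) ≈ -84.80°.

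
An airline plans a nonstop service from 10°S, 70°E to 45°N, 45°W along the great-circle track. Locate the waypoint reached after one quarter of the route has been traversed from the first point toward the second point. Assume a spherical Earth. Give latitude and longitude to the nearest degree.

≈ 11°N, 50°E

From cos δ = sin φ₁ sin φ₂ + cos φ₁ cos φ₂ cos Δλ, the central angle is δ ≈ 2.001 rad (114.7°).
Interpolate at f = 1/4 with slerp weights a = sin((1−f)δ)/sin δ ≈ 1.098, b = sin(fδ)/sin δ ≈ 0.528.
p = a·p₁ + b·p₂ ≈ (0.634, 0.752, 0.183); φ = arcsin(p_z) ≈ 10.52°, λ = atan2(p_y, p_x) ≈ 49.88°.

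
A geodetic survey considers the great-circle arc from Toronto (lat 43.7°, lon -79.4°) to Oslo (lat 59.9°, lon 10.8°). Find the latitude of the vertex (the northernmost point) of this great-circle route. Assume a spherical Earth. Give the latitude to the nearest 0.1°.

The great circle lies in the plane with unit normal n̂ = (p₁ × p₂)/|p₁ × p₂|.
Here n̂_z ≈ +0.452; the vertex latitude is φ_max = arccos|n̂_z| ≈ 63.1°.

≈ 63.1°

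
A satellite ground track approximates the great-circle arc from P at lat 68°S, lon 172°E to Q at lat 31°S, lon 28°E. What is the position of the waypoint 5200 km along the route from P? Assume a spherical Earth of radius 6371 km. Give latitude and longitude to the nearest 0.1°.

≈ lat 60.3°S, lon 41.4°E

From cos δ = sin φ₁ sin φ₂ + cos φ₁ cos φ₂ cos Δλ, the central angle is δ ≈ 1.351 rad (77.4°). The total great-circle distance is δ·R ≈ 1.351 × 6371 ≈ 8609 km, so the target fraction is f = 5200/8609 ≈ 0.604.
Interpolate at f ≈ 0.604 with slerp weights a = sin((1−f)δ)/sin δ ≈ 0.522, b = sin(fδ)/sin δ ≈ 0.746.
p = a·p₁ + b·p₂ ≈ (0.371, 0.328, -0.869); φ = arcsin(p_z) ≈ -60.33°, λ = atan2(p_y, p_x) ≈ 41.44°.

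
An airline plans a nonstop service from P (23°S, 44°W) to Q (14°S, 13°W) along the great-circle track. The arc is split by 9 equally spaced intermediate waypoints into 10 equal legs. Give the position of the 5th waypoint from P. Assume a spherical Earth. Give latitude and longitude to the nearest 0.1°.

The haversine formula gives a central angle δ ≈ 0.535 rad (30.7°) between the endpoints.
Interpolate at f = 5/10 with slerp weights a = sin((1−f)δ)/sin δ ≈ 0.518, b = sin(fδ)/sin δ ≈ 0.518.
p = a·p₁ + b·p₂ ≈ (0.833, -0.445, -0.328); φ = arcsin(p_z) ≈ -19.15°, λ = atan2(p_y, p_x) ≈ -28.08°.

≈ (19.1°S, 28.1°W)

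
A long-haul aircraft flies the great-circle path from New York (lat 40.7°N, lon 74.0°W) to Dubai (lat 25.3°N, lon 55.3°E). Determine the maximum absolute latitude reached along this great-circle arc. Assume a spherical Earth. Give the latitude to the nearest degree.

The great circle lies in the plane with unit normal n̂ = (p₁ × p₂)/|p₁ × p₂|.
Here n̂_z ≈ +0.537; the vertex latitude is φ_max = arccos|n̂_z| ≈ 57.5°.

≈ 58°N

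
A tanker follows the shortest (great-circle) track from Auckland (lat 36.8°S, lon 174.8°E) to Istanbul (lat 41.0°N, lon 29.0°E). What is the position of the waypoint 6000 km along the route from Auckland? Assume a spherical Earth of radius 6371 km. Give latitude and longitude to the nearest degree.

≈ lat 8°S, lon 125°E

Convert each endpoint to a unit vector on the sphere (x = cos φ cos λ, y = cos φ sin λ, z = sin φ).
The central angle between the endpoints is δ = arccos(p₁·p₂) ≈ 2.674 rad (153.2°). The total great-circle distance is δ·R ≈ 2.674 × 6371 ≈ 17038 km, so the target fraction is f = 6000/17038 ≈ 0.352.
Interpolate at f ≈ 0.352 with slerp weights a = sin((1−f)δ)/sin δ ≈ 2.191, b = sin(fδ)/sin δ ≈ 1.795.
p = a·p₁ + b·p₂ ≈ (-0.562, 0.816, -0.135); φ = arcsin(p_z) ≈ -7.75°, λ = atan2(p_y, p_x) ≈ 124.58°.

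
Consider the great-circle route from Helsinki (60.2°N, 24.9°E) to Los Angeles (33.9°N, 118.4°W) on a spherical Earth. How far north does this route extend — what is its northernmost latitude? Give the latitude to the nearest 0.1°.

≈ 75.6°N

The great circle lies in the plane with unit normal n̂ = (p₁ × p₂)/|p₁ × p₂|.
Here n̂_z ≈ -0.249; the vertex latitude is φ_max = arccos|n̂_z| ≈ 75.6°.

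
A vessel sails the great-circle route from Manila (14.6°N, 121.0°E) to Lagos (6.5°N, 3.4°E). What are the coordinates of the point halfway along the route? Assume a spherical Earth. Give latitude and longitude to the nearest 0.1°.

≈ (19.8°N, 61.0°E)

Write both endpoints as unit vectors p₁, p₂ with components (cos φ cos λ, cos φ sin λ, sin φ).
The central angle between the endpoints is δ = arccos(p₁·p₂) ≈ 2.001 rad (114.6°).
Interpolate at f = 1/2 with slerp weights a = sin((1−f)δ)/sin δ ≈ 0.926, b = sin(fδ)/sin δ ≈ 0.926.
p = a·p₁ + b·p₂ ≈ (0.457, 0.823, 0.338); φ = arcsin(p_z) ≈ 19.77°, λ = atan2(p_y, p_x) ≈ 60.95°.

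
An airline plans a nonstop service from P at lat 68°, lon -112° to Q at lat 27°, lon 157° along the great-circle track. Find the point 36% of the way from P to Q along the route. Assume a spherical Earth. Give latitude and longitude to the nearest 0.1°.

≈ lat 61.7°, lon -167.6°

Write both endpoints as unit vectors p₁, p₂ with components (cos φ cos λ, cos φ sin λ, sin φ).
The central angle between the endpoints is δ = arccos(p₁·p₂) ≈ 1.143 rad (65.5°).
Interpolate at f = 0.36 with slerp weights a = sin((1−f)δ)/sin δ ≈ 0.734, b = sin(fδ)/sin δ ≈ 0.440.
p = a·p₁ + b·p₂ ≈ (-0.464, -0.102, 0.880); φ = arcsin(p_z) ≈ 61.67°, λ = atan2(p_y, p_x) ≈ -167.59°.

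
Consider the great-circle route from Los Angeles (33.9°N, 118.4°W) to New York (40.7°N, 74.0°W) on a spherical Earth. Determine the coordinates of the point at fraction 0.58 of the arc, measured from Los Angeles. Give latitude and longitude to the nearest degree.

Write both endpoints as unit vectors p₁, p₂ with components (cos φ cos λ, cos φ sin λ, sin φ).
The central angle between the endpoints is δ = arccos(p₁·p₂) ≈ 0.621 rad (35.6°).
Interpolate at f = 0.58 with slerp weights a = sin((1−f)δ)/sin δ ≈ 0.443, b = sin(fδ)/sin δ ≈ 0.606.
p = a·p₁ + b·p₂ ≈ (-0.048, -0.765, 0.642); φ = arcsin(p_z) ≈ 39.95°, λ = atan2(p_y, p_x) ≈ -93.62°.

≈ 40°N, 94°W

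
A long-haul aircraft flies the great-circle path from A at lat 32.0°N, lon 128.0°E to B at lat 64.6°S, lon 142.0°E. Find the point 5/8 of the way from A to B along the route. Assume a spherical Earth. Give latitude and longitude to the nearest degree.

Convert each endpoint to a unit vector on the sphere (x = cos φ cos λ, y = cos φ sin λ, z = sin φ).
The central angle between the endpoints is δ = arccos(p₁·p₂) ≈ 1.697 rad (97.2°).
Interpolate at f = 5/8 with slerp weights a = sin((1−f)δ)/sin δ ≈ 0.599, b = sin(fδ)/sin δ ≈ 0.880.
p = a·p₁ + b·p₂ ≈ (-0.610, 0.633, -0.477); φ = arcsin(p_z) ≈ -28.50°, λ = atan2(p_y, p_x) ≈ 133.96°.

≈ lat 28°S, lon 134°E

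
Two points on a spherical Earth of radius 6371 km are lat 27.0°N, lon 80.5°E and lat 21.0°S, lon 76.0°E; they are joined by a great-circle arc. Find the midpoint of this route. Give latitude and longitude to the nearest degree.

≈ lat 3°N, lon 78°E

Write both endpoints as unit vectors p₁, p₂ with components (cos φ cos λ, cos φ sin λ, sin φ).
The central angle between the endpoints is δ = arccos(p₁·p₂) ≈ 0.841 rad (48.2°).
Interpolate at f = 1/2 with slerp weights a = sin((1−f)δ)/sin δ ≈ 0.548, b = sin(fδ)/sin δ ≈ 0.548.
p = a·p₁ + b·p₂ ≈ (0.204, 0.978, 0.052); φ = arcsin(p_z) ≈ 3.00°, λ = atan2(p_y, p_x) ≈ 78.20°.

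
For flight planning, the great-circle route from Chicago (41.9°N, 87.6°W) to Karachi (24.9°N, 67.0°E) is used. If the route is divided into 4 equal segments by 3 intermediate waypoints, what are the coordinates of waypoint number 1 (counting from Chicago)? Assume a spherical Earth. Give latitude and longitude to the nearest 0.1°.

≈ 64.8°N, 61.3°W

Convert each endpoint to a unit vector on the sphere (x = cos φ cos λ, y = cos φ sin λ, z = sin φ).
The central angle between the endpoints is δ = arccos(p₁·p₂) ≈ 1.906 rad (109.2°).
Interpolate at f = 1/4 with slerp weights a = sin((1−f)δ)/sin δ ≈ 1.048, b = sin(fδ)/sin δ ≈ 0.486.
p = a·p₁ + b·p₂ ≈ (0.205, -0.374, 0.904); φ = arcsin(p_z) ≈ 64.76°, λ = atan2(p_y, p_x) ≈ -61.31°.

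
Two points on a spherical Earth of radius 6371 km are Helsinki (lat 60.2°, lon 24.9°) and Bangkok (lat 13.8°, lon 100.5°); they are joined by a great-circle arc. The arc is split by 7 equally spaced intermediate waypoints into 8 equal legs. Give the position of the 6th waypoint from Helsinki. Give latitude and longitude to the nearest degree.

≈ lat 29°, lon 90°

Write both endpoints as unit vectors p₁, p₂ with components (cos φ cos λ, cos φ sin λ, sin φ).
The central angle between the endpoints is δ = arccos(p₁·p₂) ≈ 1.238 rad (70.9°).
Interpolate at f = 6/8 with slerp weights a = sin((1−f)δ)/sin δ ≈ 0.322, b = sin(fδ)/sin δ ≈ 0.847.
p = a·p₁ + b·p₂ ≈ (-0.005, 0.876, 0.482); φ = arcsin(p_z) ≈ 28.80°, λ = atan2(p_y, p_x) ≈ 90.31°.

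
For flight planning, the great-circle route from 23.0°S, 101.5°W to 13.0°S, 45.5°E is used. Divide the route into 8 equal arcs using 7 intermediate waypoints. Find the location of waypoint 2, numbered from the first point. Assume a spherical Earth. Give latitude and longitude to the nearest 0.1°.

The haversine formula gives a central angle δ ≈ 2.297 rad (131.6°) between the endpoints.
Interpolate at f = 2/8 with slerp weights a = sin((1−f)δ)/sin δ ≈ 1.322, b = sin(fδ)/sin δ ≈ 0.727.
p = a·p₁ + b·p₂ ≈ (0.254, -0.688, -0.680); φ = arcsin(p_z) ≈ -42.86°, λ = atan2(p_y, p_x) ≈ -69.75°.

≈ 42.9°S, 69.7°W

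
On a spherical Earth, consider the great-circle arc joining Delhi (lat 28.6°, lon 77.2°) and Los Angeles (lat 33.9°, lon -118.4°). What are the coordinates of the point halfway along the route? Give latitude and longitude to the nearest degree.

≈ lat 77°, lon 148°

The haversine formula gives a central angle δ ≈ 2.021 rad (115.8°) between the endpoints.
Interpolate at f = 1/2 with slerp weights a = sin((1−f)δ)/sin δ ≈ 0.941, b = sin(fδ)/sin δ ≈ 0.941.
p = a·p₁ + b·p₂ ≈ (-0.188, 0.119, 0.975); φ = arcsin(p_z) ≈ 77.14°, λ = atan2(p_y, p_x) ≈ 147.81°.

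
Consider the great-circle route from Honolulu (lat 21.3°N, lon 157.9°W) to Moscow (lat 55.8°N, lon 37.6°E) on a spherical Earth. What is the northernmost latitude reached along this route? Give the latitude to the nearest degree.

The great circle lies in the plane with unit normal n̂ = (p₁ × p₂)/|p₁ × p₂|.
Here n̂_z ≈ -0.143; the vertex latitude is φ_max = arccos|n̂_z| ≈ 81.8°.
Check via Clairaut: cos φ_max = |cos φ₁| · sin C = cos(21.3°)·sin(8.8°) ≈ 0.143, again giving ≈ 81.8°.

≈ 82°N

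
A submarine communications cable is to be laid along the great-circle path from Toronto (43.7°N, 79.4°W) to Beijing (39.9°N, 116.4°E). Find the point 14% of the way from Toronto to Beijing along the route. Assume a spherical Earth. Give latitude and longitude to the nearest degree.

≈ 57°N, 84°W

Convert each endpoint to a unit vector on the sphere (x = cos φ cos λ, y = cos φ sin λ, z = sin φ).
The central angle between the endpoints is δ = arccos(p₁·p₂) ≈ 1.661 rad (95.2°).
Interpolate at f = 0.14 with slerp weights a = sin((1−f)δ)/sin δ ≈ 0.994, b = sin(fδ)/sin δ ≈ 0.231.
p = a·p₁ + b·p₂ ≈ (0.053, -0.547, 0.835); φ = arcsin(p_z) ≈ 56.64°, λ = atan2(p_y, p_x) ≈ -84.44°.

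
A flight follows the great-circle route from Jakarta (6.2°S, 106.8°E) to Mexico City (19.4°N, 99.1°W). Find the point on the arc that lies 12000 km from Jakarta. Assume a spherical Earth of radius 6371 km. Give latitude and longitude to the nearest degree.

Write both endpoints as unit vectors p₁, p₂ with components (cos φ cos λ, cos φ sin λ, sin φ).
The central angle between the endpoints is δ = arccos(p₁·p₂) ≈ 2.645 rad (151.6°). The total great-circle distance is δ·R ≈ 2.645 × 6371 ≈ 16854 km, so the target fraction is f = 12000/16854 ≈ 0.712.
Interpolate at f ≈ 0.712 with slerp weights a = sin((1−f)δ)/sin δ ≈ 1.450, b = sin(fδ)/sin δ ≈ 1.999.
p = a·p₁ + b·p₂ ≈ (-0.715, -0.482, 0.507); φ = arcsin(p_z) ≈ 30.48°, λ = atan2(p_y, p_x) ≈ -146.03°.

≈ (30°N, 146°W)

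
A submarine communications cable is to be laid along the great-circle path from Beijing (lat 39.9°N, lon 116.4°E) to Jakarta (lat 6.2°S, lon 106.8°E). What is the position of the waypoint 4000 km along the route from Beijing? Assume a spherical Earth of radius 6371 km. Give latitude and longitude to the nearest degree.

≈ lat 5°N, lon 109°E

Convert each endpoint to a unit vector on the sphere (x = cos φ cos λ, y = cos φ sin λ, z = sin φ).
The central angle between the endpoints is δ = arccos(p₁·p₂) ≈ 0.819 rad (46.9°). The total great-circle distance is δ·R ≈ 0.819 × 6371 ≈ 5220 km, so the target fraction is f = 4000/5220 ≈ 0.766.
Interpolate at f ≈ 0.766 with slerp weights a = sin((1−f)δ)/sin δ ≈ 0.260, b = sin(fδ)/sin δ ≈ 0.804.
p = a·p₁ + b·p₂ ≈ (-0.320, 0.944, 0.080); φ = arcsin(p_z) ≈ 4.60°, λ = atan2(p_y, p_x) ≈ 108.72°.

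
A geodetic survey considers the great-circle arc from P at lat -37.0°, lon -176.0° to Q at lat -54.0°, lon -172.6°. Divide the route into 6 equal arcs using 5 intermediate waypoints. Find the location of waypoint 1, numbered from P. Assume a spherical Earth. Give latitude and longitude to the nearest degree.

≈ lat -40°, lon -176°

The haversine formula gives a central angle δ ≈ 0.300 rad (17.2°) between the endpoints.
Interpolate at f = 1/6 with slerp weights a = sin((1−f)δ)/sin δ ≈ 0.837, b = sin(fδ)/sin δ ≈ 0.169.
p = a·p₁ + b·p₂ ≈ (-0.766, -0.059, -0.641); φ = arcsin(p_z) ≈ -39.84°, λ = atan2(p_y, p_x) ≈ -175.56°.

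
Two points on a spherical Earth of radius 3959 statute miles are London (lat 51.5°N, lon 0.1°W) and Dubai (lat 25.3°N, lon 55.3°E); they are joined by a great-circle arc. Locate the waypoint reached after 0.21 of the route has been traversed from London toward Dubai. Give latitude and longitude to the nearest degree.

The haversine formula gives a central angle δ ≈ 0.858 rad (49.2°) between the endpoints.
Interpolate at f = 0.21 with slerp weights a = sin((1−f)δ)/sin δ ≈ 0.829, b = sin(fδ)/sin δ ≈ 0.237.
p = a·p₁ + b·p₂ ≈ (0.638, 0.175, 0.750); φ = arcsin(p_z) ≈ 48.58°, λ = atan2(p_y, p_x) ≈ 15.35°.

≈ lat 49°N, lon 15°E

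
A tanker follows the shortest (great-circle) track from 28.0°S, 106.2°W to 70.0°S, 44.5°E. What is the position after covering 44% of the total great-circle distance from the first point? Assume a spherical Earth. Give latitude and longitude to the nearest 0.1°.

≈ 62.2°S, 94.1°W

Write both endpoints as unit vectors p₁, p₂ with components (cos φ cos λ, cos φ sin λ, sin φ).
The central angle between the endpoints is δ = arccos(p₁·p₂) ≈ 1.392 rad (79.8°).
Interpolate at f = 0.44 with slerp weights a = sin((1−f)δ)/sin δ ≈ 0.714, b = sin(fδ)/sin δ ≈ 0.584.
p = a·p₁ + b·p₂ ≈ (-0.033, -0.466, -0.884); φ = arcsin(p_z) ≈ -62.17°, λ = atan2(p_y, p_x) ≈ -94.11°.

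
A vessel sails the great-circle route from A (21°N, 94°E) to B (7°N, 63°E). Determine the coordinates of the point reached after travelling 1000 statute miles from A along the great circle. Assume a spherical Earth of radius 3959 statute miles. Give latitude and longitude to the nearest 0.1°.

Write both endpoints as unit vectors p₁, p₂ with components (cos φ cos λ, cos φ sin λ, sin φ).
The central angle between the endpoints is δ = arccos(p₁·p₂) ≈ 0.577 rad (33.1°). The total great-circle distance is δ·R ≈ 0.577 × 3959 ≈ 2285 mi, so the target fraction is f = 1000/2285 ≈ 0.438.
Interpolate at f ≈ 0.438 with slerp weights a = sin((1−f)δ)/sin δ ≈ 0.585, b = sin(fδ)/sin δ ≈ 0.458.
p = a·p₁ + b·p₂ ≈ (0.168, 0.949, 0.265); φ = arcsin(p_z) ≈ 15.38°, λ = atan2(p_y, p_x) ≈ 79.95°.

≈ (15.4°N, 79.9°E)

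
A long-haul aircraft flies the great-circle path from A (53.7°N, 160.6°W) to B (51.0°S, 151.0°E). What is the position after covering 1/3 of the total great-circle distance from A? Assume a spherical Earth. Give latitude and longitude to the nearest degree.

≈ (19°N, 180°E)

Convert each endpoint to a unit vector on the sphere (x = cos φ cos λ, y = cos φ sin λ, z = sin φ).
The central angle between the endpoints is δ = arccos(p₁·p₂) ≈ 1.959 rad (112.3°).
Interpolate at f = 1/3 with slerp weights a = sin((1−f)δ)/sin δ ≈ 1.043, b = sin(fδ)/sin δ ≈ 0.657.
p = a·p₁ + b·p₂ ≈ (-0.944, -0.005, 0.330); φ = arcsin(p_z) ≈ 19.29°, λ = atan2(p_y, p_x) ≈ -179.71°.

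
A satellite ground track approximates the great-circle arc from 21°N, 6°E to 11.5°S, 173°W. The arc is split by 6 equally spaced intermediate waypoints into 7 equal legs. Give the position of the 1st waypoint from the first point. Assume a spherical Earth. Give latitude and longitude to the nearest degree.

≈ 45°N, 3°E

Write both endpoints as unit vectors p₁, p₂ with components (cos φ cos λ, cos φ sin λ, sin φ).
The central angle between the endpoints is δ = arccos(p₁·p₂) ≈ 2.975 rad (170.5°).
Interpolate at f = 1/7 with slerp weights a = sin((1−f)δ)/sin δ ≈ 3.362, b = sin(fδ)/sin δ ≈ 2.486.
p = a·p₁ + b·p₂ ≈ (0.704, 0.031, 0.709); φ = arcsin(p_z) ≈ 45.18°, λ = atan2(p_y, p_x) ≈ 2.54°.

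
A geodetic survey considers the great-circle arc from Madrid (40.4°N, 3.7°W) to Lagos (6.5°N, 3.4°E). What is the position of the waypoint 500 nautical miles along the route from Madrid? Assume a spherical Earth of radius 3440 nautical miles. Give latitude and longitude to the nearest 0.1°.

≈ 32.2°N, 1.6°W

Convert each endpoint to a unit vector on the sphere (x = cos φ cos λ, y = cos φ sin λ, z = sin φ).
The central angle between the endpoints is δ = arccos(p₁·p₂) ≈ 0.602 rad (34.5°). The total great-circle distance is δ·R ≈ 0.602 × 3440 ≈ 2071 nmi, so the target fraction is f = 500/2071 ≈ 0.241.
Interpolate at f ≈ 0.241 with slerp weights a = sin((1−f)δ)/sin δ ≈ 0.779, b = sin(fδ)/sin δ ≈ 0.256.
p = a·p₁ + b·p₂ ≈ (0.845, -0.023, 0.534); φ = arcsin(p_z) ≈ 32.25°, λ = atan2(p_y, p_x) ≈ -1.57°.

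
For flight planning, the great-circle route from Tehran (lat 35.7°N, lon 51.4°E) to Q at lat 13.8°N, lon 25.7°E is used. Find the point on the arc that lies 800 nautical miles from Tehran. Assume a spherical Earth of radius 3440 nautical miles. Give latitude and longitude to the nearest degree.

Write both endpoints as unit vectors p₁, p₂ with components (cos φ cos λ, cos φ sin λ, sin φ).
The central angle between the endpoints is δ = arccos(p₁·p₂) ≈ 0.555 rad (31.8°). The total great-circle distance is δ·R ≈ 0.555 × 3440 ≈ 1910 nmi, so the target fraction is f = 800/1910 ≈ 0.419.
Interpolate at f ≈ 0.419 with slerp weights a = sin((1−f)δ)/sin δ ≈ 0.601, b = sin(fδ)/sin δ ≈ 0.437.
p = a·p₁ + b·p₂ ≈ (0.687, 0.566, 0.455); φ = arcsin(p_z) ≈ 27.08°, λ = atan2(p_y, p_x) ≈ 39.46°.

≈ lat 27°N, lon 39°E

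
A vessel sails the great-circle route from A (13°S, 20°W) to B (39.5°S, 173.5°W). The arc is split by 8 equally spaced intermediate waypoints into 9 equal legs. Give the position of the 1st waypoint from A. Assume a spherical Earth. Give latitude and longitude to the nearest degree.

≈ (25°S, 26°W)

Write both endpoints as unit vectors p₁, p₂ with components (cos φ cos λ, cos φ sin λ, sin φ).
The central angle between the endpoints is δ = arccos(p₁·p₂) ≈ 2.129 rad (122.0°).
Interpolate at f = 1/9 with slerp weights a = sin((1−f)δ)/sin δ ≈ 1.119, b = sin(fδ)/sin δ ≈ 0.276.
p = a·p₁ + b·p₂ ≈ (0.812, -0.397, -0.427); φ = arcsin(p_z) ≈ -25.30°, λ = atan2(p_y, p_x) ≈ -26.04°.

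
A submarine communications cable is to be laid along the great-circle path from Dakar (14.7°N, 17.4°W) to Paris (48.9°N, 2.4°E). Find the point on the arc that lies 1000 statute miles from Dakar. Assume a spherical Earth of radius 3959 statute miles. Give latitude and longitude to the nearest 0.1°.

≈ 28.1°N, 11.5°W

The haversine formula gives a central angle δ ≈ 0.661 rad (37.9°) between the endpoints. The total great-circle distance is δ·R ≈ 0.661 × 3959 ≈ 2616 mi, so the target fraction is f = 1000/2616 ≈ 0.382.
Interpolate at f ≈ 0.382 with slerp weights a = sin((1−f)δ)/sin δ ≈ 0.647, b = sin(fδ)/sin δ ≈ 0.407.
p = a·p₁ + b·p₂ ≈ (0.864, -0.176, 0.471); φ = arcsin(p_z) ≈ 28.10°, λ = atan2(p_y, p_x) ≈ -11.50°.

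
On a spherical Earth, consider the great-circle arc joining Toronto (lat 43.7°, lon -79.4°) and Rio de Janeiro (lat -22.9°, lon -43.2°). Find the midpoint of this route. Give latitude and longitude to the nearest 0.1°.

The haversine formula gives a central angle δ ≈ 1.299 rad (74.4°) between the endpoints.
Interpolate at f = 1/2 with slerp weights a = sin((1−f)δ)/sin δ ≈ 0.628, b = sin(fδ)/sin δ ≈ 0.628.
p = a·p₁ + b·p₂ ≈ (0.505, -0.842, 0.189); φ = arcsin(p_z) ≈ 10.92°, λ = atan2(p_y, p_x) ≈ -59.04°.

≈ lat 10.9°, lon -59.0°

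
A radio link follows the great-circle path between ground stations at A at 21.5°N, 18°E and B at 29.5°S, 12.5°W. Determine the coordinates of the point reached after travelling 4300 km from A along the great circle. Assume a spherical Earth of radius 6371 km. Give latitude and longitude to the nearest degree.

The haversine formula gives a central angle δ ≈ 1.027 rad (58.9°) between the endpoints. The total great-circle distance is δ·R ≈ 1.027 × 6371 ≈ 6544 km, so the target fraction is f = 4300/6544 ≈ 0.657.
Interpolate at f ≈ 0.657 with slerp weights a = sin((1−f)δ)/sin δ ≈ 0.403, b = sin(fδ)/sin δ ≈ 0.730.
p = a·p₁ + b·p₂ ≈ (0.977, -0.022, -0.212); φ = arcsin(p_z) ≈ -12.23°, λ = atan2(p_y, p_x) ≈ -1.27°.

≈ 12°S, 1°W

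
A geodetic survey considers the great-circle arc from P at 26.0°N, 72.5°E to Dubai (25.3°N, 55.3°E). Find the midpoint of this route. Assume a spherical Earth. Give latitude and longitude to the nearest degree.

≈ 26°N, 64°E

Write both endpoints as unit vectors p₁, p₂ with components (cos φ cos λ, cos φ sin λ, sin φ).
The central angle between the endpoints is δ = arccos(p₁·p₂) ≈ 0.271 rad (15.5°).
Interpolate at f = 1/2 with slerp weights a = sin((1−f)δ)/sin δ ≈ 0.505, b = sin(fδ)/sin δ ≈ 0.505.
p = a·p₁ + b·p₂ ≈ (0.396, 0.808, 0.437); φ = arcsin(p_z) ≈ 25.90°, λ = atan2(p_y, p_x) ≈ 63.87°.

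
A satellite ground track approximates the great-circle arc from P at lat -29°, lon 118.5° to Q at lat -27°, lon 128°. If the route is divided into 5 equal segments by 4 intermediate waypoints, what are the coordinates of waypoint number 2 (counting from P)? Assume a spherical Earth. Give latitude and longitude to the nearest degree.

≈ lat -28°, lon 122°

Write both endpoints as unit vectors p₁, p₂ with components (cos φ cos λ, cos φ sin λ, sin φ).
The central angle between the endpoints is δ = arccos(p₁·p₂) ≈ 0.150 rad (8.6°).
Interpolate at f = 2/5 with slerp weights a = sin((1−f)δ)/sin δ ≈ 0.601, b = sin(fδ)/sin δ ≈ 0.401.
p = a·p₁ + b·p₂ ≈ (-0.471, 0.744, -0.474); φ = arcsin(p_z) ≈ -28.28°, λ = atan2(p_y, p_x) ≈ 122.34°.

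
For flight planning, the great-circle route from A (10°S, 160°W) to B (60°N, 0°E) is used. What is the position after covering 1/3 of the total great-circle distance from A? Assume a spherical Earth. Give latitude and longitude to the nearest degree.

Convert each endpoint to a unit vector on the sphere (x = cos φ cos λ, y = cos φ sin λ, z = sin φ).
The central angle between the endpoints is δ = arccos(p₁·p₂) ≈ 2.231 rad (127.8°).
Interpolate at f = 1/3 with slerp weights a = sin((1−f)δ)/sin δ ≈ 1.261, b = sin(fδ)/sin δ ≈ 0.857.
p = a·p₁ + b·p₂ ≈ (-0.739, -0.425, 0.523); φ = arcsin(p_z) ≈ 31.54°, λ = atan2(p_y, p_x) ≈ -150.10°.

≈ (32°N, 150°W)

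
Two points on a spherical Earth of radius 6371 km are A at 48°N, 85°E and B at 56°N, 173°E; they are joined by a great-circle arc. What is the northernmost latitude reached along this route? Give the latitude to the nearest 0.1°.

The great circle lies in the plane with unit normal n̂ = (p₁ × p₂)/|p₁ × p₂|.
Here n̂_z ≈ +0.481; the vertex latitude is φ_max = arccos|n̂_z| ≈ 61.2°.
Check via Clairaut: cos φ_max = |cos φ₁| · sin C = cos(48.0°)·sin(46.0°) ≈ 0.481, again giving ≈ 61.2°.

≈ 61.2°N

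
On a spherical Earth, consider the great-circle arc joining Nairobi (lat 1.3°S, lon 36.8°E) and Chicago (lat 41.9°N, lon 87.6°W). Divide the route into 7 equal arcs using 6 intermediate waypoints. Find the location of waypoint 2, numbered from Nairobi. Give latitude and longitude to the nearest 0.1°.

≈ lat 22.3°N, lon 13.1°E

Convert each endpoint to a unit vector on the sphere (x = cos φ cos λ, y = cos φ sin λ, z = sin φ).
The central angle between the endpoints is δ = arccos(p₁·p₂) ≈ 2.021 rad (115.8°).
Interpolate at f = 2/7 with slerp weights a = sin((1−f)δ)/sin δ ≈ 1.102, b = sin(fδ)/sin δ ≈ 0.607.
p = a·p₁ + b·p₂ ≈ (0.901, 0.209, 0.380); φ = arcsin(p_z) ≈ 22.34°, λ = atan2(p_y, p_x) ≈ 13.05°.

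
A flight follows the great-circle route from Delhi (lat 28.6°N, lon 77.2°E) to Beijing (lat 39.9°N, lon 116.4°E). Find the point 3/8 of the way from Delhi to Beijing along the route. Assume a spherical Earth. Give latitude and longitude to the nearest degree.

The haversine formula gives a central angle δ ≈ 0.593 rad (34.0°) between the endpoints.
Interpolate at f = 3/8 with slerp weights a = sin((1−f)δ)/sin δ ≈ 0.648, b = sin(fδ)/sin δ ≈ 0.395.
p = a·p₁ + b·p₂ ≈ (-0.009, 0.826, 0.563); φ = arcsin(p_z) ≈ 34.29°, λ = atan2(p_y, p_x) ≈ 90.59°.

≈ lat 34°N, lon 91°E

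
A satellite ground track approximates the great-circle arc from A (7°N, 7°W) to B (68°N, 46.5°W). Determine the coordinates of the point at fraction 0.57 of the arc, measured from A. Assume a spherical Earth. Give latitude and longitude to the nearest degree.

≈ (43°N, 20°W)

The haversine formula gives a central angle δ ≈ 1.159 rad (66.4°) between the endpoints.
Interpolate at f = 0.57 with slerp weights a = sin((1−f)δ)/sin δ ≈ 0.522, b = sin(fδ)/sin δ ≈ 0.670.
p = a·p₁ + b·p₂ ≈ (0.687, -0.245, 0.684); φ = arcsin(p_z) ≈ 43.19°, λ = atan2(p_y, p_x) ≈ -19.64°.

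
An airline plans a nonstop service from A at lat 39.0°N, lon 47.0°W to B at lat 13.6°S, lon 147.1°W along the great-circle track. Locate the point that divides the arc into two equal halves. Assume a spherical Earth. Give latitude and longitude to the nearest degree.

≈ lat 19°N, lon 105°W

The haversine formula gives a central angle δ ≈ 1.855 rad (106.3°) between the endpoints.
Interpolate at f = 1/2 with slerp weights a = sin((1−f)δ)/sin δ ≈ 0.834, b = sin(fδ)/sin δ ≈ 0.834.
p = a·p₁ + b·p₂ ≈ (-0.238, -0.914, 0.329); φ = arcsin(p_z) ≈ 19.18°, λ = atan2(p_y, p_x) ≈ -104.62°.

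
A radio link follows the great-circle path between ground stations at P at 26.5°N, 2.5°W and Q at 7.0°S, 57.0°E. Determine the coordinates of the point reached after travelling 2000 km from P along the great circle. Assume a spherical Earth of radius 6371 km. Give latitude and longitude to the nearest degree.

From cos δ = sin φ₁ sin φ₂ + cos φ₁ cos φ₂ cos Δλ, the central angle is δ ≈ 1.163 rad (66.6°). The total great-circle distance is δ·R ≈ 1.163 × 6371 ≈ 7410 km, so the target fraction is f = 2000/7410 ≈ 0.270.
Interpolate at f ≈ 0.270 with slerp weights a = sin((1−f)δ)/sin δ ≈ 0.818, b = sin(fδ)/sin δ ≈ 0.336.
p = a·p₁ + b·p₂ ≈ (0.913, 0.248, 0.324); φ = arcsin(p_z) ≈ 18.90°, λ = atan2(p_y, p_x) ≈ 15.20°.

≈ 19°N, 15°E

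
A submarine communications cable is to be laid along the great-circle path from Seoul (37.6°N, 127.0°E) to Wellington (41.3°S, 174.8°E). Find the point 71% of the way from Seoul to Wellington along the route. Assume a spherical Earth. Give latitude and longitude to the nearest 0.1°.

≈ 18.9°S, 158.9°E

Write both endpoints as unit vectors p₁, p₂ with components (cos φ cos λ, cos φ sin λ, sin φ).
The central angle between the endpoints is δ = arccos(p₁·p₂) ≈ 1.574 rad (90.2°).
Interpolate at f = 0.71 with slerp weights a = sin((1−f)δ)/sin δ ≈ 0.441, b = sin(fδ)/sin δ ≈ 0.899.
p = a·p₁ + b·p₂ ≈ (-0.883, 0.340, -0.324); φ = arcsin(p_z) ≈ -18.93°, λ = atan2(p_y, p_x) ≈ 158.93°.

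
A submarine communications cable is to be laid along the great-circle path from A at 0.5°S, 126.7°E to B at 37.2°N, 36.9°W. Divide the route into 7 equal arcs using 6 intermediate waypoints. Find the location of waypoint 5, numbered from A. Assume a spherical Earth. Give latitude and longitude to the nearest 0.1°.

The haversine formula gives a central angle δ ≈ 2.449 rad (140.3°) between the endpoints.
Interpolate at f = 5/7 with slerp weights a = sin((1−f)δ)/sin δ ≈ 1.008, b = sin(fδ)/sin δ ≈ 1.541.
p = a·p₁ + b·p₂ ≈ (0.379, 0.071, 0.923); φ = arcsin(p_z) ≈ 67.32°, λ = atan2(p_y, p_x) ≈ 10.66°.

≈ 67.3°N, 10.7°E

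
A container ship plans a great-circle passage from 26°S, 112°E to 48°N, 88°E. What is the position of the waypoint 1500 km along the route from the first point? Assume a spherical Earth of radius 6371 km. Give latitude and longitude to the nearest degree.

The haversine formula gives a central angle δ ≈ 1.345 rad (77.1°) between the endpoints. The total great-circle distance is δ·R ≈ 1.345 × 6371 ≈ 8571 km, so the target fraction is f = 1500/8571 ≈ 0.175.
Interpolate at f ≈ 0.175 with slerp weights a = sin((1−f)δ)/sin δ ≈ 0.919, b = sin(fδ)/sin δ ≈ 0.239.
p = a·p₁ + b·p₂ ≈ (-0.304, 0.926, -0.225); φ = arcsin(p_z) ≈ -13.00°, λ = atan2(p_y, p_x) ≈ 108.17°.

≈ 13°S, 108°E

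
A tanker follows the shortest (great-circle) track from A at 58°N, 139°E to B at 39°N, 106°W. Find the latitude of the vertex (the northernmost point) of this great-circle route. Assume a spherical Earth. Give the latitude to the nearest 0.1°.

≈ 66.4°N

The great circle lies in the plane with unit normal n̂ = (p₁ × p₂)/|p₁ × p₂|.
Here n̂_z ≈ +0.400; the vertex latitude is φ_max = arccos|n̂_z| ≈ 66.4°.
Check via Clairaut: cos φ_max = |cos φ₁| · sin C = cos(58.0°)·sin(49.0°) ≈ 0.400, again giving ≈ 66.4°.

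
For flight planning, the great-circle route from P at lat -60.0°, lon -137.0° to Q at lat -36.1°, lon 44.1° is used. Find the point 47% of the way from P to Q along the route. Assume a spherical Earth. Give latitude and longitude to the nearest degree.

Write both endpoints as unit vectors p₁, p₂ with components (cos φ cos λ, cos φ sin λ, sin φ).
The central angle between the endpoints is δ = arccos(p₁·p₂) ≈ 1.464 rad (83.9°).
Interpolate at f = 0.47 with slerp weights a = sin((1−f)δ)/sin δ ≈ 0.704, b = sin(fδ)/sin δ ≈ 0.639.
p = a·p₁ + b·p₂ ≈ (0.113, 0.119, -0.986); φ = arcsin(p_z) ≈ -80.56°, λ = atan2(p_y, p_x) ≈ 46.46°.

≈ lat -81°, lon 46°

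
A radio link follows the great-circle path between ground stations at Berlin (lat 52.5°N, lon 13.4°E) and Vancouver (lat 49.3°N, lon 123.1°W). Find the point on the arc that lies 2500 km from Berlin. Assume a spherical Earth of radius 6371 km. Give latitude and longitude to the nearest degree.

Convert each endpoint to a unit vector on the sphere (x = cos φ cos λ, y = cos φ sin λ, z = sin φ).
The central angle between the endpoints is δ = arccos(p₁·p₂) ≈ 1.252 rad (71.7°). The total great-circle distance is δ·R ≈ 1.252 × 6371 ≈ 7976 km, so the target fraction is f = 2500/7976 ≈ 0.313.
Interpolate at f ≈ 0.313 with slerp weights a = sin((1−f)δ)/sin δ ≈ 0.798, b = sin(fδ)/sin δ ≈ 0.403.
p = a·p₁ + b·p₂ ≈ (0.329, -0.107, 0.938); φ = arcsin(p_z) ≈ 69.75°, λ = atan2(p_y, p_x) ≈ -18.09°.

≈ lat 70°N, lon 18°W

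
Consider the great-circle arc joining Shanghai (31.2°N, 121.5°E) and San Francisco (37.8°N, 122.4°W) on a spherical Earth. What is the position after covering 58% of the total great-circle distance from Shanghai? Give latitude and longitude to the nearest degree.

≈ 53°N, 172°W

Write both endpoints as unit vectors p₁, p₂ with components (cos φ cos λ, cos φ sin λ, sin φ).
The central angle between the endpoints is δ = arccos(p₁·p₂) ≈ 1.551 rad (88.8°).
Interpolate at f = 0.58 with slerp weights a = sin((1−f)δ)/sin δ ≈ 0.606, b = sin(fδ)/sin δ ≈ 0.783.
p = a·p₁ + b·p₂ ≈ (-0.603, -0.080, 0.794); φ = arcsin(p_z) ≈ 52.57°, λ = atan2(p_y, p_x) ≈ -172.41°.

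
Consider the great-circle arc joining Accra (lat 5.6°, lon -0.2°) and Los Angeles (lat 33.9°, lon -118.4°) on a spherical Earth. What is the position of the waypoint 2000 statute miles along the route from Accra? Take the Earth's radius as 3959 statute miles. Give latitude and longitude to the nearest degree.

Convert each endpoint to a unit vector on the sphere (x = cos φ cos λ, y = cos φ sin λ, z = sin φ).
The central angle between the endpoints is δ = arccos(p₁·p₂) ≈ 1.913 rad (109.6°). The total great-circle distance is δ·R ≈ 1.913 × 3959 ≈ 7575 mi, so the target fraction is f = 2000/7575 ≈ 0.264.
Interpolate at f ≈ 0.264 with slerp weights a = sin((1−f)δ)/sin δ ≈ 1.048, b = sin(fδ)/sin δ ≈ 0.514.
p = a·p₁ + b·p₂ ≈ (0.840, -0.379, 0.389); φ = arcsin(p_z) ≈ 22.88°, λ = atan2(p_y, p_x) ≈ -24.28°.

≈ lat 23°, lon -24°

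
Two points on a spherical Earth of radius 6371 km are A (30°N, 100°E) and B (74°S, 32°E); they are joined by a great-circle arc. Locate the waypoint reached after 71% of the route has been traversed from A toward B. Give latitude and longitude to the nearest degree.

Write both endpoints as unit vectors p₁, p₂ with components (cos φ cos λ, cos φ sin λ, sin φ).
The central angle between the endpoints is δ = arccos(p₁·p₂) ≈ 1.973 rad (113.0°).
Interpolate at f = 0.71 with slerp weights a = sin((1−f)δ)/sin δ ≈ 0.588, b = sin(fδ)/sin δ ≈ 1.071.
p = a·p₁ + b·p₂ ≈ (0.162, 0.658, -0.735); φ = arcsin(p_z) ≈ -47.33°, λ = atan2(p_y, p_x) ≈ 76.18°.

≈ (47°S, 76°E)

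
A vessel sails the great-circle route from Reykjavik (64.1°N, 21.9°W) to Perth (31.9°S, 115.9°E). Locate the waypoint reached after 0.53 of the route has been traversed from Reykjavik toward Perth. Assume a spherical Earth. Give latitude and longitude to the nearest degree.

The haversine formula gives a central angle δ ≈ 2.419 rad (138.6°) between the endpoints.
Interpolate at f = 0.53 with slerp weights a = sin((1−f)δ)/sin δ ≈ 1.372, b = sin(fδ)/sin δ ≈ 1.449.
p = a·p₁ + b·p₂ ≈ (0.019, 0.883, 0.468); φ = arcsin(p_z) ≈ 27.92°, λ = atan2(p_y, p_x) ≈ 88.80°.

≈ (28°N, 89°E)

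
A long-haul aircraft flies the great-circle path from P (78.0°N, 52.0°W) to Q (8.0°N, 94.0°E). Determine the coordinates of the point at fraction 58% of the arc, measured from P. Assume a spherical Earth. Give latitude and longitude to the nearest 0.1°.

≈ (46.3°N, 88.0°E)

Write both endpoints as unit vectors p₁, p₂ with components (cos φ cos λ, cos φ sin λ, sin φ).
The central angle between the endpoints is δ = arccos(p₁·p₂) ≈ 1.605 rad (92.0°).
Interpolate at f = 0.58 with slerp weights a = sin((1−f)δ)/sin δ ≈ 0.625, b = sin(fδ)/sin δ ≈ 0.803.
p = a·p₁ + b·p₂ ≈ (0.025, 0.691, 0.723); φ = arcsin(p_z) ≈ 46.28°, λ = atan2(p_y, p_x) ≈ 87.97°.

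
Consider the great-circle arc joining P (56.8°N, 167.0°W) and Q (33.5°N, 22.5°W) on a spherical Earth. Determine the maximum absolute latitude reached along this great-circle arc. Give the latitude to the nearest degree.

≈ 75°N

The great circle lies in the plane with unit normal n̂ = (p₁ × p₂)/|p₁ × p₂|.
Here n̂_z ≈ +0.266; the vertex latitude is φ_max = arccos|n̂_z| ≈ 74.6°.
Check via Clairaut: cos φ_max = |cos φ₁| · sin C = cos(56.8°)·sin(29.1°) ≈ 0.266, again giving ≈ 74.6°.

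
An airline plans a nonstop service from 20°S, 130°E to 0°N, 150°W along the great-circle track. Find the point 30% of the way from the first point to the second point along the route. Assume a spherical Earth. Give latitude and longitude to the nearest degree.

≈ 17°S, 155°E

Convert each endpoint to a unit vector on the sphere (x = cos φ cos λ, y = cos φ sin λ, z = sin φ).
The central angle between the endpoints is δ = arccos(p₁·p₂) ≈ 1.407 rad (80.6°).
Interpolate at f = 0.30 with slerp weights a = sin((1−f)δ)/sin δ ≈ 0.844, b = sin(fδ)/sin δ ≈ 0.415.
p = a·p₁ + b·p₂ ≈ (-0.870, 0.400, -0.289); φ = arcsin(p_z) ≈ -16.79°, λ = atan2(p_y, p_x) ≈ 155.28°.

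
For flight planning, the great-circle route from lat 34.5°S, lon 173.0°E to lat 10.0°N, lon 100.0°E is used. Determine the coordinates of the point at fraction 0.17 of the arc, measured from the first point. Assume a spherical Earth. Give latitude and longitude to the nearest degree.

From cos δ = sin φ₁ sin φ₂ + cos φ₁ cos φ₂ cos Δλ, the central angle is δ ≈ 1.431 rad (82.0°).
Interpolate at f = 0.17 with slerp weights a = sin((1−f)δ)/sin δ ≈ 0.937, b = sin(fδ)/sin δ ≈ 0.243.
p = a·p₁ + b·p₂ ≈ (-0.808, 0.330, -0.488); φ = arcsin(p_z) ≈ -29.23°, λ = atan2(p_y, p_x) ≈ 157.78°.

≈ lat 29°S, lon 158°E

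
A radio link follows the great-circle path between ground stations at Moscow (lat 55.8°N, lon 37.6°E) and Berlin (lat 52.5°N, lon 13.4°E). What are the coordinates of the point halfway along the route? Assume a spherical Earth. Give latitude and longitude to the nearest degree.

≈ lat 55°N, lon 25°E

Write both endpoints as unit vectors p₁, p₂ with components (cos φ cos λ, cos φ sin λ, sin φ).
The central angle between the endpoints is δ = arccos(p₁·p₂) ≈ 0.253 rad (14.5°).
Interpolate at f = 1/2 with slerp weights a = sin((1−f)δ)/sin δ ≈ 0.504, b = sin(fδ)/sin δ ≈ 0.504.
p = a·p₁ + b·p₂ ≈ (0.523, 0.244, 0.817); φ = arcsin(p_z) ≈ 54.76°, λ = atan2(p_y, p_x) ≈ 25.01°.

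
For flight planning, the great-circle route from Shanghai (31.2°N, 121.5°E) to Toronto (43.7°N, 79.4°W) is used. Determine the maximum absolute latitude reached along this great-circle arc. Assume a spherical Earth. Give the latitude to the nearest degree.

The great circle lies in the plane with unit normal n̂ = (p₁ × p₂)/|p₁ × p₂|.
Here n̂_z ≈ +0.226; the vertex latitude is φ_max = arccos|n̂_z| ≈ 76.9°.
Check via Clairaut: cos φ_max = |cos φ₁| · sin C = cos(31.2°)·sin(15.3°) ≈ 0.226, again giving ≈ 76.9°.

≈ 77°N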